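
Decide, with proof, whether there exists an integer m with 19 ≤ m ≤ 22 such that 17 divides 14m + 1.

No such integer m in that range exists.

For m = 19, 20, 21, 22 the values of 14m + 1 modulo 17 are 12, 9, 6, 3 respectively.
Since 0 is absent from this list, 17 ∤ 14m + 1 for every m with 19 ≤ m ≤ 22.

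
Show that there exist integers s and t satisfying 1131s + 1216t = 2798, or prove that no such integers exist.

s = 10, t = -7

1131 and 1216 are coprime, so 1131s + 1216t ranges over all of ℤ.
Run the Euclidean algorithm on 1216 and 1131: 1216 = 1·1131 + 85, 1131 = 13·85 + 26, 85 = 3·26 + 7, 26 = 3·7 + 5, 7 = 1·5 + 2, 5 = 2·2 + 1, 2 = 2·1 + 0.
Unwinding: 1 = 5 − 2·2 = 5 − 2·(7 − 1·5) = −2·7 + 3·5 = −2·7 + 3·(26 − 3·7) = 3·26 − 11·7 = 3·26 − 11·(85 − 3·26) = −11·85 + 36·26 = −11·85 + 36·(1131 − 13·85) = 36·1131 − 479·85 = 36·1131 − 479·(1216 − 1·1131) = −479·1216 + 515·1131, i.e. 1131·515 + 1216·(-479) = 1.
Times 2798: 1131·1440970 + 1216·(-1340242) = 2798, so (1440970, -1340242) solves it.
Subtracting 1185·1216 from s and adding 1185·1131 to t gives the tidier solution (10, -7).
Check: 1131·10 + 1216·(-7) = 11310 − 8512 = 2798. ✓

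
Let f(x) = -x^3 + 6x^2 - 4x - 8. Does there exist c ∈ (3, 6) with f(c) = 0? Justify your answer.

f(3) = 7 and f(6) = -32, which have opposite signs.
Since f is a polynomial it is continuous on [3, 6].
By the Intermediate Value Theorem, f takes the value 0 somewhere in the open interval.

Such a root exists.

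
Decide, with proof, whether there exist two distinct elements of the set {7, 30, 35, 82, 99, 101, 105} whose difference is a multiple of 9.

No, no such pair exists.

Residues mod 9: 7↦7, 30↦3, 35↦8, 82↦1, 99↦0, 101↦2, 105↦6.
These 7 residues are pairwise different, hence no difference of two elements is divisible by 9.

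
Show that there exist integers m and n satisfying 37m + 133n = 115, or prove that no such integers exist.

m = 75, n = -20

37 and 133 are coprime, so 37m + 133n ranges over all of ℤ.
Euclidean algorithm: 133 = 3·37 + 22, 37 = 1·22 + 15, 22 = 1·15 + 7, 15 = 2·7 + 1, 7 = 7·1 + 0.
Working back up the chain: 1 = 15 − 2·7 = 15 − 2·(22 − 1·15) = −2·22 + 3·15 = −2·22 + 3·(37 − 1·22) = 3·37 − 5·22 = 3·37 − 5·(133 − 3·37) = −5·133 + 18·37. So 37·18 + 133·(-5) = 1.
Multiplying through by 115: m = 18·115 = 2070, n = (-5)·115 = -575 is a solution.
Subtracting 15·133 from m and adding 15·37 to n gives the tidier solution (75, -20).
Indeed 37·75 + 133·(-20) = 2775 − 2660 = 115.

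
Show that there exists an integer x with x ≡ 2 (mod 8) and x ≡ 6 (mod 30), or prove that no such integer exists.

x = 66

gcd(8, 30) = 2. A simultaneous solution exists iff 2 ≡ 6 (mod 2); here 2 mod 2 = 0 = 6 mod 2, so it does.
Put x = 2 + 8t, so we need 8t ≡ 4 (mod 30), equivalently (divide by 2) 4t ≡ 2 (mod 15).
Note 4·4 = 16 ≡ 1 (mod 15) (as 16 − 1 = 1·15), so 4⁻¹ ≡ 4.
Therefore t ≡ 4·2 = 8 (mod 15).
Then x = 2 + 8·8 = 66.
Indeed 66 ≡ 2 (mod 8) and 66 ≡ 6 (mod 30).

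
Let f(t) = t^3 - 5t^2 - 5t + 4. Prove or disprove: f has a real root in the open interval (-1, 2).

f(-1) = 3 and f(2) = -18, which have opposite signs.
f is continuous everywhere (it is a polynomial), in particular on [-1, 2].
By the Intermediate Value Theorem, f takes the value 0 somewhere in the open interval.

Such a root exists.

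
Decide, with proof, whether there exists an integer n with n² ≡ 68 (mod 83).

n = 20

n = 20 works: 20² = 400, and 400 − 68 = 332 = 4·83.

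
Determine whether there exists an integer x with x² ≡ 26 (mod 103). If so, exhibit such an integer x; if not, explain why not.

x = 52

x = 52 works: 52² = 2704, and 2704 − 26 = 2678 = 26·103.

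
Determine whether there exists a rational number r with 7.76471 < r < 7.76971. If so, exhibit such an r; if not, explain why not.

Look for a denominator N such that an integer falls strictly between N·7.76471 and N·7.76971. N = 13 works: 13·7.76471 = 100.94123 < 101 < 101.00623 = 13·7.76971.
Hence 101/13 is a rational number with 7.76471 < 101/13 < 7.76971.

r = 101/13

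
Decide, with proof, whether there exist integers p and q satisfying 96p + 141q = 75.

Since gcd(96, 141) = 3 and 75 = 3·25, Bézout's identity guarantees a solution.
Dividing through by 3 reduces the equation to 32p + 47q = 25.
Euclidean algorithm: 47 = 1·32 + 15, 32 = 2·15 + 2, 15 = 7·2 + 1, 2 = 2·1 + 0.
Back-substituting, 1 = 15 − 7·2 = 15 − 7·(32 − 2·15) = −7·32 + 15·15 = −7·32 + 15·(47 − 1·32) = 15·47 − 22·32; that is, 32·(-22) + 47·15 = 1.
Multiplying through by 25: p = (-22)·25 = -550, q = 15·25 = 375 is a solution.
Shifting by a multiple of (47, −32) keeps it a solution: p = -550 + 12·47 = 14, q = 375 − 12·32 = -9.
Check: 96·14 + 141·(-9) = 1344 − 1269 = 75. ✓

p = 14, q = -9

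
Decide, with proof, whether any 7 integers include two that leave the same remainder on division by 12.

Take the 7 consecutive integers 43, 44, …, 49: their residues mod 12 are all distinct because 7 ≤ 12.
Hence this collection has no pair with equal remainders mod 12, disproving the claim.

No, the set {43, 44, 45, 46, 47, 48, 49} is a counterexample.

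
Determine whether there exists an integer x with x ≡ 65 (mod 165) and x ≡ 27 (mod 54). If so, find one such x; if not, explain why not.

Reduce both congruences modulo 3, which divides 165 and 54: they say x ≡ 65 (mod 3) and x ≡ 27 (mod 3).
But 65 mod 3 = 2 while 27 mod 3 = 0, a contradiction.
Hence the system has no solution.

There is no such integer.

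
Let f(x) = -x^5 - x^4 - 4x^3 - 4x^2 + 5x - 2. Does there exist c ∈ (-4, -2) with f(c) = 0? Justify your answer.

No.

f(-4) = 938 and f(-2) = 20, both positive, so a sign-change argument is unavailable; we show f keeps this sign on the whole interval.
Shift to the endpoint -2: with x = -2 − u (0 < u < 2), one computes f(-2 − u) = u^5 + 9u^4 + 36u^3 + 76u^2 + 75u + 20.
The nonzero coefficients here are all positive, so for u > 0 every term is positive (or zero), and the constant term 20 is strictly positive.
So f is strictly positive on (-4, -2); no root exists in the interval.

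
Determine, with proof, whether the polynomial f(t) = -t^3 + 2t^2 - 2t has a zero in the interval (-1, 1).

Yes, f has a root in the interval.

f(-1) = 5 and f(1) = -1, which have opposite signs.
f is continuous everywhere (it is a polynomial), in particular on [-1, 1].
By the Intermediate Value Theorem, f takes the value 0 somewhere in the open interval.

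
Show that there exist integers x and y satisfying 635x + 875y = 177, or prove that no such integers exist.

Any value of 635x + 875y is a multiple of gcd(635, 875) = 5.
But 177 = 5·35 + 2, so 5 ∤ 177.
Hence no integers x, y satisfy the equation.

No, no such integers exist.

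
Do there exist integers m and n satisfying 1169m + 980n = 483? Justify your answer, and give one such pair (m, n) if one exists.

gcd(1169, 980) = 7, and 7 divides 483, so integer solutions exist.
Dividing through by 7 reduces the equation to 167m + 140n = 69.
Euclidean algorithm: 167 = 1·140 + 27, 140 = 5·27 + 5, 27 = 5·5 + 2, 5 = 2·2 + 1, 2 = 2·1 + 0.
Unwinding: 1 = 5 − 2·2 = 5 − 2·(27 − 5·5) = −2·27 + 11·5 = −2·27 + 11·(140 − 5·27) = 11·140 − 57·27 = 11·140 − 57·(167 − 1·140) = −57·167 + 68·140, i.e. 167·(-57) + 140·68 = 1.
Multiplying through by 69: m = (-57)·69 = -3933, n = 68·69 = 4692 is a solution.
Shifting by a multiple of (140, −167) keeps it a solution: m = -3933 + 29·140 = 127, n = 4692 − 29·167 = -151.
Check: 1169·127 + 980·(-151) = 148463 − 147980 = 483. ✓

m = 127, n = -151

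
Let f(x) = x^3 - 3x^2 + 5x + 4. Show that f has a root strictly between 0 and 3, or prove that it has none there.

Evaluate at the endpoints: f(0) = 4, f(3) = 19 — same sign (positive).
f'(x) = 3x^2 - 6x + 5 has discriminant (-6)² − 4·3·5 = -24 < 0, so f' has no real roots and is positive for every real x.
So f is strictly increasing; between 0 and 3 its values lie between f(0) = 4 and f(3) = 19, all positive. Therefore f has no root in (0, 3).

f has no root in that interval.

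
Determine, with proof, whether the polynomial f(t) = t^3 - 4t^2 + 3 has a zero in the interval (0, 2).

Such a root exists.

f(0) = 3 and f(2) = -5, which have opposite signs.
Since f is a polynomial it is continuous on [0, 2].
By the Intermediate Value Theorem f must vanish at some point of (0, 2).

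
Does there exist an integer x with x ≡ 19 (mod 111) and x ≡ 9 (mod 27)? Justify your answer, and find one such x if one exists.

No, no such integer exists.

Reduce both congruences modulo 3, which divides 111 and 27: they say x ≡ 19 (mod 3) and x ≡ 9 (mod 3).
However 19 ≡ 1 and 9 ≡ 0 (mod 3), and 1 ≠ 0.
Hence the system has no solution.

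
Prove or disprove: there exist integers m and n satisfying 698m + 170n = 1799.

No such integers exist.

Both 698 and 170 are divisible by gcd(698, 170) = 2, hence so is any combination 698m + 170n.
However 1799 leaves remainder 1 on division by 2.
Therefore 698m + 170n = 1799 has no solution in integers.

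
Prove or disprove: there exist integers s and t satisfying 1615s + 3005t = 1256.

Any value of 1615s + 3005t is a multiple of gcd(1615, 3005) = 5.
But 1256 = 5·251 + 1, so 5 ∤ 1256.
Therefore 1615s + 3005t = 1256 has no solution in integers.

There are no such integers.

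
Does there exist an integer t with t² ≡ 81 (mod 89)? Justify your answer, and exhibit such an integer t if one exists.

Take t = 9. Then 9² = 81, and since 0 ≤ 81 < 89 this is already reduced: 9² ≡ 81 (mod 89).

t = 9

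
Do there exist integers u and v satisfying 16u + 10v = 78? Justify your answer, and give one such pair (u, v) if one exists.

u = 3, v = 3

Since gcd(16, 10) = 2 and 78 = 2·39, Bézout's identity guarantees a solution.
Dividing through by 2 reduces the equation to 8u + 5v = 39.
Euclidean algorithm: 8 = 1·5 + 3, 5 = 1·3 + 2, 3 = 1·2 + 1, 2 = 2·1 + 0.
Back-substituting, 1 = 3 − 1·2 = 3 − (5 − 1·3) = −5 + 2·3 = −5 + 2·(8 − 1·5) = 2·8 − 3·5; that is, 8·2 + 5·(-3) = 1.
Multiplying through by 39: u = 2·39 = 78, v = (-3)·39 = -117 is a solution.
Subtracting 15·5 from u and adding 15·8 to v gives the tidier solution (3, 3).
Check: 16·3 + 10·3 = 48 + 30 = 78. ✓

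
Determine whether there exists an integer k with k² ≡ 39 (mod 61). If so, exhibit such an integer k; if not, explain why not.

Take k = 10. Then 10² = 100 = 1·61 + 39, so 10² ≡ 39 (mod 61).

k = 10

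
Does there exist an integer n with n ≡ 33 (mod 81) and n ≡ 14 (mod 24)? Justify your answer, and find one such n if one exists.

There is no such integer.

Both moduli are multiples of 3 = gcd(81, 24), so any solution would satisfy n ≡ 33 and n ≡ 14 modulo 3 simultaneously.
However 33 ≡ 0 and 14 ≡ 2 (mod 3), and 0 ≠ 2.
So no integer satisfies both congruences.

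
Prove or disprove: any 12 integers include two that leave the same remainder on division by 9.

Partition the integers by their residue mod 9; there are 9 classes.
Placing 12 integers into 9 classes, some class receives at least two — say a and b.
That is, a and b leave the same remainder on division by 9, as claimed.

True.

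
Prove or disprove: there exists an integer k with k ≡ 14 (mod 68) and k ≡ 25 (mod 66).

No, no such integer exists.

Both moduli are multiples of 2 = gcd(68, 66), so any solution would satisfy k ≡ 14 and k ≡ 25 modulo 2 simultaneously.
These are incompatible: 14 − 25 = -11 is not divisible by 2.
Therefore no such k exists.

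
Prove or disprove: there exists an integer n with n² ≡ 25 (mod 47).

n = 42 works: 42² = 1764, and 1764 − 25 = 1739 = 37·47.

n = 42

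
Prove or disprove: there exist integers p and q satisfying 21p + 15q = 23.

gcd(21, 15) = 3, so every integer of the form 21p + 15q is a multiple of 3.
But 23 = 3·7 + 2, so 3 ∤ 23.
Therefore 21p + 15q = 23 has no solution in integers.

No, no such integers exist.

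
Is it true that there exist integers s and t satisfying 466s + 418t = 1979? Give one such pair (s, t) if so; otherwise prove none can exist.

Any value of 466s + 418t is a multiple of gcd(466, 418) = 2.
However 1979 leaves remainder 1 on division by 2.
So the equation is unsolvable over ℤ.

No such integers exist.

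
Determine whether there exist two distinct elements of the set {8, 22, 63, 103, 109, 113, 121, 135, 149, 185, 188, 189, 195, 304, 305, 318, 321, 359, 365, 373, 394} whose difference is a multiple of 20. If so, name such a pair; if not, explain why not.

The pair (8, 188) works.

Reduce each element mod 20: 8↦8, 22↦2, 63↦3, 103↦3, 109↦9, 113↦13, 121↦1, 135↦15, 149↦9, 185↦5, 188↦8, 189↦9, 195↦15, 304↦4, 305↦5, 318↦18, 321↦1, 359↦19, 365↦5, 373↦13, 394↦14. The residue 8 repeats (at 8 and 188), and 188 − 8 = 180 = 9·20.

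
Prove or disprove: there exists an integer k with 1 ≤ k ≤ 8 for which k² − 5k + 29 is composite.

k = 1

At k = 1: 1² − 5·1 + 29 = 25 = 5·5, which is composite.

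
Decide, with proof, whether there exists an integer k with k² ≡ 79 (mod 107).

k = 20 works: 20² = 400, and 400 − 79 = 321 = 3·107.

k = 20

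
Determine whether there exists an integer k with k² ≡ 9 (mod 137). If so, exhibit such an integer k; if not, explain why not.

k = 3

Take k = 3. Then 3² = 9, and since 0 ≤ 9 < 137 this is already reduced: 3² ≡ 9 (mod 137).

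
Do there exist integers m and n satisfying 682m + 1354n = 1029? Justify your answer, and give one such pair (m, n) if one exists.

No such integers exist.

Both 682 and 1354 are divisible by gcd(682, 1354) = 2, hence so is any combination 682m + 1354n.
However 1029 leaves remainder 1 on division by 2.
Hence no integers m, n satisfy the equation.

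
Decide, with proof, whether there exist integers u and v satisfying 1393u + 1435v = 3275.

No such integers exist.

Both 1393 and 1435 are divisible by gcd(1393, 1435) = 7, hence so is any combination 1393u + 1435v.
But 3275 is not a multiple of 7 (it leaves remainder 6).
Hence no integers u, v satisfy the equation.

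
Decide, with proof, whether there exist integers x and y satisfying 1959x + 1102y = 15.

1959 and 1102 are coprime, so 1959x + 1102y ranges over all of ℤ.
Run the Euclidean algorithm on 1959 and 1102: 1959 = 1·1102 + 857, 1102 = 1·857 + 245, 857 = 3·245 + 122, 245 = 2·122 + 1, 122 = 122·1 + 0.
Unwinding: 1 = 245 − 2·122 = 245 − 2·(857 − 3·245) = −2·857 + 7·245 = −2·857 + 7·(1102 − 1·857) = 7·1102 − 9·857 = 7·1102 − 9·(1959 − 1·1102) = −9·1959 + 16·1102, i.e. 1959·(-9) + 1102·16 = 1.
Times 15: 1959·(-135) + 1102·240 = 15, so (-135, 240) solves it.
Adding 1·1102 to x and subtracting 1·1959 from y gives the tidier solution (967, -1719).
Check: 1959·967 + 1102·(-1719) = 1894353 − 1894338 = 15. ✓

x = 967, y = -1719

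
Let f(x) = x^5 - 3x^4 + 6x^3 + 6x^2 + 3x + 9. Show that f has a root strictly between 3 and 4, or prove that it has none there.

f has no root in that interval.

f(3) = 234 and f(4) = 757, both positive, so a sign-change argument is unavailable; we show f keeps this sign on the whole interval.
Shift to the endpoint 3: with x = 3 + u (0 < u < 1), one computes f(3 + u) = u^5 + 12u^4 + 60u^3 + 168u^2 + 282u + 234.
All 6 nonzero coefficients of this polynomial in u are positive; hence for u > 0 the value is a sum of positive terms (the constant 234 among them).
So f is strictly positive on (3, 4); no root exists in the interval.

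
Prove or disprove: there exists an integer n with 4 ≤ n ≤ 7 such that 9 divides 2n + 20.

No such integer n in that range exists.

At n = 4, 2·4 + 20 = 28 ≡ 1 (mod 9), and each step in n adds 2, giving residues 1, 3, 5, 7 for n = 4, 5, 6, 7.
Since 0 is absent from this list, 9 ∤ 2n + 20 for every n with 4 ≤ n ≤ 7.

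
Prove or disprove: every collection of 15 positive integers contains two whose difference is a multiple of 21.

Take the 15 consecutive integers 74, 75, …, 88: their residues mod 21 are all distinct because 15 ≤ 21.
No two share a residue, so no pair has difference divisible by 21; the claim fails for this set.

No; for instance {74, 75, 76, 77, 78, 79, 80, 81, 82, 83, 84, 85, 86, 87, 88} is a counterexample.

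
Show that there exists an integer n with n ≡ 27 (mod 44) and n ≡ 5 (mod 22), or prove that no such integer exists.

The moduli are not coprime: gcd(44, 22) = 22. Compatibility requires 22 ∣ (5 − 27) = -22, which holds, so solutions exist.
The smallest candidate n = 27 works directly: 27 ≡ 5 (mod 22).
Check: 27 mod 44 = 27, 27 mod 22 = 5. ✓

n = 27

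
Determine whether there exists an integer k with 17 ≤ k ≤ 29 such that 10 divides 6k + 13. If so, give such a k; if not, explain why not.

No, no such integer k in that range exists.

For k = 17, 18, …, 29 the values of 6k + 13 modulo 10 are 5, 1, 7, 3, 9, 5, 1, 7, 3, 9, 5, 1, 7 respectively.
Since 0 is absent from this list, 10 ∤ 6k + 13 for every k with 17 ≤ k ≤ 29.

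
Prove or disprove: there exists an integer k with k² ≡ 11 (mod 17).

There is no such integer.

Squares mod 17 repeat after k = 8 (as (−k)² = k²); for k = 0..8 they are 0, 1, 4, 9, 16, 8, 2, 15, 13.
So the quadratic residues mod 17 are {0, 1, 2, 4, 8, 9, 13, 15, 16}, and 11 is not among them.
Therefore k² ≡ 11 (mod 17) has no solution.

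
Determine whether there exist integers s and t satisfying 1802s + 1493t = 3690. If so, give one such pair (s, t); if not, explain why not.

Since gcd(1802, 1493) = 1, every integer is an integer combination of 1802 and 1493.
Euclidean algorithm: 1802 = 1·1493 + 309, 1493 = 4·309 + 257, 309 = 1·257 + 52, 257 = 4·52 + 49, 52 = 1·49 + 3, 49 = 16·3 + 1, 3 = 3·1 + 0.
Back-substituting, 1 = 49 − 16·3 = 49 − 16·(52 − 1·49) = −16·52 + 17·49 = −16·52 + 17·(257 − 4·52) = 17·257 − 84·52 = 17·257 − 84·(309 − 1·257) = −84·309 + 101·257 = −84·309 + 101·(1493 − 4·309) = 101·1493 − 488·309 = 101·1493 − 488·(1802 − 1·1493) = −488·1802 + 589·1493; that is, 1802·(-488) + 1493·589 = 1.
Times 3690: 1802·(-1800720) + 1493·2173410 = 3690, so (-1800720, 2173410) solves it.
Shifting by a multiple of (1493, −1802) keeps it a solution: s = -1800720 + 1207·1493 = 1331, t = 2173410 − 1207·1802 = -1604.
Check: 1802·1331 + 1493·(-1604) = 2398462 − 2394772 = 3690. ✓

s = 1331, t = -1604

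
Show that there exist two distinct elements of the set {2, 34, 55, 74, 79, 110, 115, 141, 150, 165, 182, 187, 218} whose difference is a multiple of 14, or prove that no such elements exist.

Residues mod 14: 2↦2, 34↦6, 55↦13, 74↦4, 79↦9, 110↦12, 115↦3, 141↦1, 150↦10, 165↦11, 182↦0, 187↦5, 218↦8.
These 13 residues are pairwise different, hence no difference of two elements is divisible by 14.

No, no such pair exists.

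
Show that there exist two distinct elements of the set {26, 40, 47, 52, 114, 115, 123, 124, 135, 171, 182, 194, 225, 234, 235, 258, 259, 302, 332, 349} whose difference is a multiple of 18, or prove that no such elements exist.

26 mod 18 = 8 and 332 mod 18 = 8, so 332 − 26 = 306 = 17·18.

The pair (26, 332) works.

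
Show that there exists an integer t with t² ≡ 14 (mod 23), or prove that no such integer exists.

Apply Euler's criterion with the prime 23: 14 is a quadratic residue iff 14^11 ≡ 1 (mod 23), and a non-residue iff it is ≡ −1.
Repeated squaring mod 23: 14^2 = 196 ≡ 12; 14^4 ≡ 12² = 144 ≡ 6; 14^8 ≡ 6² = 36 ≡ 13.
Since 11 = 8 + 2 + 1, 14^11 ≡ 13 · 12 · 14; multiplying out mod 23: 13·12 = 156 ≡ 18, then 18·14 = 252 ≡ 22. Thus 14^11 ≡ 22 ≡ −1 (mod 23).
By Euler's criterion 14 is a quadratic non-residue mod 23: no t satisfies t² ≡ 14 (mod 23).

There is no such integer.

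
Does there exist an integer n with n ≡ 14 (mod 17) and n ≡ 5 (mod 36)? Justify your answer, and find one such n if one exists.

n = 473

gcd(17, 36) = 1, so the Chinese Remainder Theorem guarantees exactly one residue class mod 612 satisfying both.
Write n = 14 + 17t and require 14 + 17t ≡ 5 (mod 36), i.e. 17t ≡ 27 (mod 36).
To invert 17 modulo 36: 36 = 2·17 + 2, 17 = 8·2 + 1, 2 = 2·1 + 0, and unwinding, 1 = 17 − 8·2 = 17 − 8·(36 − 2·17) = −8·36 + 17·17. Thus 17⁻¹ ≡ 17 (mod 36).
Therefore t ≡ 17·27 = 459 ≡ 27 (mod 36).
With t = 27: n = 14 + 17·27 = 473.
Check: 473 mod 17 = 14, 473 mod 36 = 5. ✓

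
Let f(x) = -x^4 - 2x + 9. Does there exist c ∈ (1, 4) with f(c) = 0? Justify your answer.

f(1) = 6 and f(4) = -255, which have opposite signs.
As a polynomial, f is continuous on every closed interval.
So by the Intermediate Value Theorem there is a c strictly between 1 and 4 with f(c) = 0.

Yes, such a c exists.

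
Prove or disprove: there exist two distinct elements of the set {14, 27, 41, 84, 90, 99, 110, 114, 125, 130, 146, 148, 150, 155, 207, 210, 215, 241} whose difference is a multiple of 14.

Yes: 14 and 84.

14 mod 14 = 0 and 84 mod 14 = 0, so 84 − 14 = 70 = 5·14.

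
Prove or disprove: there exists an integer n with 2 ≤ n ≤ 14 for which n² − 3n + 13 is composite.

n = 12

At n = 12: 12² − 3·12 + 13 = 121 = 11·11, which is composite.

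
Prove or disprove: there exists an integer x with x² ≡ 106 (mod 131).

131 is prime, so by Euler's criterion 106 is a square mod 131 iff 106^((131−1)/2) = 106^65 ≡ 1 (mod 131).
Repeated squaring mod 131: 106^2 = 11236 ≡ 101; 106^4 ≡ 101² = 10201 ≡ 114; 106^8 ≡ 114² = 12996 ≡ 27; 106^16 ≡ 27² = 729 ≡ 74; 106^32 ≡ 74² = 5476 ≡ 105; 106^64 ≡ 105² = 11025 ≡ 21.
Since 65 = 64 + 1, 106^65 ≡ 21 · 106; multiplying out mod 131: 21·106 = 2226 ≡ 130. Thus 106^65 ≡ 130 ≡ −1 (mod 131).
The value −1 means 106 is a non-residue modulo 131, so x² ≡ 106 (mod 131) is impossible.

No such integer exists.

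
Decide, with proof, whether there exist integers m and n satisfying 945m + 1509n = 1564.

No such integers exist.

gcd(945, 1509) = 3, so every integer of the form 945m + 1509n is a multiple of 3.
However 1564 leaves remainder 1 on division by 3.
Hence no integers m, n satisfy the equation.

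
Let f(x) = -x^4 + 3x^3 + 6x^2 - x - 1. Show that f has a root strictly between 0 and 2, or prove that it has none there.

Such a root exists.

f(0) = -1 and f(2) = 29, which have opposite signs.
As a polynomial, f is continuous on every closed interval.
By the Intermediate Value Theorem, f takes the value 0 somewhere in the open interval.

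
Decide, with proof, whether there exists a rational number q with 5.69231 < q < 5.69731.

Scale by 23: the interval becomes (130.92313, 131.03813), which contains the integer 131.
So q = 131/23 works: it is a ratio of integers, and dividing 23·5.69231 < 131 < 23·5.69731 through by 23 gives 5.69231 < 131/23 < 5.69731.

q = 131/23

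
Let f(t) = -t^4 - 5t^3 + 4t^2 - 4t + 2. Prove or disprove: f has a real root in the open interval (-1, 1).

Yes, f has a root in the interval.

f(-1) = 14 and f(1) = -4, which have opposite signs.
As a polynomial, f is continuous on every closed interval.
By the Intermediate Value Theorem, f takes the value 0 somewhere in the open interval.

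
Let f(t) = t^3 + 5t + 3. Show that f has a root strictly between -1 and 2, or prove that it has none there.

f(-1) = -3 and f(2) = 21, which have opposite signs.
As a polynomial, f is continuous on every closed interval.
By the Intermediate Value Theorem f must vanish at some point of (-1, 2).

Yes, f has a root in the interval.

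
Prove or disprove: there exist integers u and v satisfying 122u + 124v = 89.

No such integers exist.

gcd(122, 124) = 2, so every integer of the form 122u + 124v is a multiple of 2.
But 89 is not a multiple of 2 (it leaves remainder 1).
Therefore 122u + 124v = 89 has no solution in integers.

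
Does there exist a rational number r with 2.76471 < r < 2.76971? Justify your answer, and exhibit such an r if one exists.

Multiplying by 13: 13·2.76471 = 35.94123 and 13·2.76971 = 36.00623, so the integer 36 lies strictly between them.
So r = 36/13 works: it is a ratio of integers, and dividing 13·2.76471 < 36 < 13·2.76971 through by 13 gives 2.76471 < 36/13 < 2.76971.

r = 36/13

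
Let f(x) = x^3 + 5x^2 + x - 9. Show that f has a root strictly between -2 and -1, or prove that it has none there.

Yes, f has a root in the interval.

f(-2) = 1 and f(-1) = -6, which have opposite signs.
f is continuous everywhere (it is a polynomial), in particular on [-2, -1].
By the Intermediate Value Theorem, f takes the value 0 somewhere in the open interval.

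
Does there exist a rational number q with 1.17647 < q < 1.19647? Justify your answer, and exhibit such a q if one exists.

Look for a denominator N such that an integer falls strictly between N·1.17647 and N·1.19647. N = 11 works: 11·1.17647 = 12.94117 < 13 < 13.16117 = 11·1.19647.
Hence 13/11 is a rational number with 1.17647 < 13/11 < 1.19647.

q = 13/11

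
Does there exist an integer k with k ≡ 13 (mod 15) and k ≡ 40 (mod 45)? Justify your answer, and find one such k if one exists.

Reduce both congruences modulo 15, which divides 15 and 45: they say k ≡ 13 (mod 15) and k ≡ 40 (mod 15).
These are incompatible: 13 − 40 = -27 is not divisible by 15.
So no integer satisfies both congruences.

No such integer exists.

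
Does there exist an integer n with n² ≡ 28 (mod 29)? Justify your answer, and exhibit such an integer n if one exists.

n = 12

Take n = 12. Then 12² = 144 = 4·29 + 28, so 12² ≡ 28 (mod 29).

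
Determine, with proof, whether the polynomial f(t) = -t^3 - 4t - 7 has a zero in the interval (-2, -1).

f(-2) = 9 and f(-1) = -2, which have opposite signs.
Since f is a polynomial it is continuous on [-2, -1].
By the Intermediate Value Theorem f must vanish at some point of (-2, -1).

Yes, f has a root in the interval.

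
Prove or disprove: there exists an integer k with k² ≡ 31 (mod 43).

k = 17

k = 17 works: 17² = 289, and 289 − 31 = 258 = 6·43.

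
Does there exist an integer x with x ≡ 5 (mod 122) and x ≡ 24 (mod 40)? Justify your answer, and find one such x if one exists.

Reduce both congruences modulo 2, which divides 122 and 40: they say x ≡ 5 (mod 2) and x ≡ 24 (mod 2).
However 5 ≡ 1 and 24 ≡ 0 (mod 2), and 1 ≠ 0.
Therefore no such x exists.

No, no such integer exists.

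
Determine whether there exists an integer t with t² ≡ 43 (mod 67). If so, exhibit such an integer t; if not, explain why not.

Apply Euler's criterion with the prime 67: 43 is a quadratic residue iff 43^33 ≡ 1 (mod 67), and a non-residue iff it is ≡ −1.
Repeated squaring mod 67: 43^2 = 1849 ≡ 40; 43^4 ≡ 40² = 1600 ≡ 59; 43^8 ≡ 59² = 3481 ≡ 64; 43^16 ≡ 64² = 4096 ≡ 9; 43^32 ≡ 9² = 81 ≡ 14.
Since 33 = 32 + 1, 43^33 ≡ 14 · 43; multiplying out mod 67: 14·43 = 602 ≡ 66. Thus 43^33 ≡ 66 ≡ −1 (mod 67).
The value −1 means 43 is a non-residue modulo 67, so t² ≡ 43 (mod 67) is impossible.

No, no such integer exists.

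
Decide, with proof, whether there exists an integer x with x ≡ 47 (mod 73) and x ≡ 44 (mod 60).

Since 73 and 60 share no common factor, CRT says the pair of congruences has a solution (unique mod 4380).
Write x = 47 + 73t and require 47 + 73t ≡ 44 (mod 60), i.e. 73t ≡ 57 (mod 60).
73 ≡ 13 (mod 60), so this reads 13t ≡ 57 (mod 60). Invert 13 mod 60 by the Euclidean algorithm: 60 = 4·13 + 8, 13 = 1·8 + 5, 8 = 1·5 + 3, 5 = 1·3 + 2, 3 = 1·2 + 1, 2 = 2·1 + 0; back-substituting, 1 = 3 − 1·2 = 3 − (5 − 1·3) = −5 + 2·3 = −5 + 2·(8 − 1·5) = 2·8 − 3·5 = 2·8 − 3·(13 − 1·8) = −3·13 + 5·8 = −3·13 + 5·(60 − 4·13) = 5·60 − 23·13. Hence 13·(-23) ≡ 1, so 13⁻¹ ≡ -23 ≡ 37 (mod 60).
Multiplying by 37: t ≡ 37·57 = 2109 ≡ 9 (mod 60).
Taking t = 9 gives x = 47 + 73·9 = 704.
Indeed 704 ≡ 47 (mod 73) and 704 ≡ 44 (mod 60).

x = 704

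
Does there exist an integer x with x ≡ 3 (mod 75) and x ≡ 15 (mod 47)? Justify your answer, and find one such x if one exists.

The moduli 75 and 47 are coprime, so by the Chinese Remainder Theorem a unique solution modulo 3525 exists.
Write x = 3 + 75t and require 3 + 75t ≡ 15 (mod 47), i.e. 75t ≡ 12 (mod 47).
75 ≡ 28 (mod 47), so this reads 28t ≡ 12 (mod 47). Note 28·42 = 1176 ≡ 1 (mod 47) (as 1176 − 1 = 25·47), so 28⁻¹ ≡ 42.
Multiplying by 42: t ≡ 42·12 = 504 ≡ 34 (mod 47).
Taking t = 34 gives x = 3 + 75·34 = 2553.
Verify: 2553 = 34·75 + 3 and 2553 = 54·47 + 15. ✓

x = 2553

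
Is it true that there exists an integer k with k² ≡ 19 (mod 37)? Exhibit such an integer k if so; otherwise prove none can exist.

37 is prime, so by Euler's criterion 19 is a square mod 37 iff 19^((37−1)/2) = 19^18 ≡ 1 (mod 37).
Repeated squaring mod 37: 19^2 = 361 ≡ 28; 19^4 ≡ 28² = 784 ≡ 7; 19^8 ≡ 7² = 49 ≡ 12; 19^16 ≡ 12² = 144 ≡ 33.
Since 18 = 16 + 2, 19^18 ≡ 33 · 28; multiplying out mod 37: 33·28 = 924 ≡ 36. Thus 19^18 ≡ 36 ≡ −1 (mod 37).
The value −1 means 19 is a non-residue modulo 37, so k² ≡ 19 (mod 37) is impossible.

No such integer exists.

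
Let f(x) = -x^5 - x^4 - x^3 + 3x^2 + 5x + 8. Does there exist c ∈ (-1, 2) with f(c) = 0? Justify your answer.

f(-1) = 7 and f(2) = -26, which have opposite signs.
f is continuous everywhere (it is a polynomial), in particular on [-1, 2].
The Intermediate Value Theorem then guarantees some c ∈ (-1, 2) with f(c) = 0.

Yes, f has a root in the interval.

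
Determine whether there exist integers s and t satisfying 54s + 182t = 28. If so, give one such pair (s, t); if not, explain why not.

Since gcd(54, 182) = 2 and 28 = 2·14, Bézout's identity guarantees a solution.
Dividing through by 2 reduces the equation to 27s + 91t = 14.
Dividing repeatedly: 91 = 3·27 + 10, 27 = 2·10 + 7, 10 = 1·7 + 3, 7 = 2·3 + 1, 3 = 3·1 + 0.
Unwinding: 1 = 7 − 2·3 = 7 − 2·(10 − 1·7) = −2·10 + 3·7 = −2·10 + 3·(27 − 2·10) = 3·27 − 8·10 = 3·27 − 8·(91 − 3·27) = −8·91 + 27·27, i.e. 27·27 + 91·(-8) = 1.
Times 14: 27·378 + 91·(-112) = 14, so (378, -112) solves it.
Subtracting 4·91 from s and adding 4·27 to t gives the tidier solution (14, -4).
Indeed 54·14 + 182·(-4) = 756 − 728 = 28.

s = 14, t = -4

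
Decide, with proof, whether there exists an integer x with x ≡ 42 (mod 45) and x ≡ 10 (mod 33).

gcd(45, 33) = 3. If x ≡ 42 (mod 45) and x ≡ 10 (mod 33), then x ≡ 42 (mod 3) and x ≡ 10 (mod 3).
These are incompatible: 42 − 10 = 32 is not divisible by 3.
Therefore no such x exists.

There is no such integer.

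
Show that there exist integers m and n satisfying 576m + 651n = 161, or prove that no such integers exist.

No such integers exist.

gcd(576, 651) = 3, so every integer of the form 576m + 651n is a multiple of 3.
However 161 leaves remainder 2 on division by 3.
Therefore 576m + 651n = 161 has no solution in integers.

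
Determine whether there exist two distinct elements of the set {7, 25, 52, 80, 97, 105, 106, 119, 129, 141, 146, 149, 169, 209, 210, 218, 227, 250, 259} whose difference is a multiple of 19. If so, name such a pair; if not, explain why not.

Reduce each element modulo 19: 7↦7, 25↦6, 52↦14, 80↦4, 97↦2, 105↦10, 106↦11, 119↦5, 129↦15, 141↦8, 146↦13, 149↦16, 169↦17, 209↦0, 210↦1, 218↦9, 227↦18, 250↦3, 259↦12.
No residue repeats among the 19 elements, so no pair has difference ≡ 0 (mod 19).

No such pair exists.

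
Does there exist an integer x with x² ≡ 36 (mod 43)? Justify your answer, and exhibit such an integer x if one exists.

Take x = 37. Then 37² = 1369 = 31·43 + 36, so 37² ≡ 36 (mod 43).

x = 37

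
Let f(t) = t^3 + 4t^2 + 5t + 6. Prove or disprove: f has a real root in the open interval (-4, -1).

f(-4) = -14 and f(-1) = 4, which have opposite signs.
As a polynomial, f is continuous on every closed interval.
By the Intermediate Value Theorem f must vanish at some point of (-4, -1).

Such a root exists.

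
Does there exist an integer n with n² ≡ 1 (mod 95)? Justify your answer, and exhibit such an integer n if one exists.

n = 1

Take n = 1. Then 1² = 1, and since 0 ≤ 1 < 95 this is already reduced: 1² ≡ 1 (mod 95).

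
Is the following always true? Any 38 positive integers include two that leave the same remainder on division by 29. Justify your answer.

True.

Each integer lies in one of the 29 residue classes modulo 29.
Placing 38 integers into 29 classes, some class receives at least two — say a and b.
That is, a and b leave the same remainder on division by 29, as claimed.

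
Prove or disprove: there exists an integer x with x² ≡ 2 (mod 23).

x = 5 works: 5² = 25, and 25 − 2 = 23 = 1·23.

x = 5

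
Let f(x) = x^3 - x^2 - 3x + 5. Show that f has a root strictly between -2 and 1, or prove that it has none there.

Such a root exists.

f(-2) = -1 and f(1) = 2, which have opposite signs.
f is continuous everywhere (it is a polynomial), in particular on [-2, 1].
By the Intermediate Value Theorem f must vanish at some point of (-2, 1).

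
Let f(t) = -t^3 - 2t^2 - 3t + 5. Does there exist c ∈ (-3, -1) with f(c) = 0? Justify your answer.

f has no root in that interval.

f(-3) = 23 and f(-1) = 7, both positive.
f'(t) = -3t^2 - 4t - 3 has discriminant (-4)² − 4·(-3)·(-3) = -20 < 0, so f' has no real roots and is negative for every real t.
Hence f is strictly decreasing on ℝ, and in particular on [-3, -1]. A strictly monotone function with same-sign endpoint values stays positive on the whole interval, so f has no zero in (-3, -1).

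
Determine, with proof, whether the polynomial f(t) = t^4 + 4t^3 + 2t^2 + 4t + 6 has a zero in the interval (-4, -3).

f(-4) = 22 and f(-3) = -15, which have opposite signs.
f is continuous everywhere (it is a polynomial), in particular on [-4, -3].
By the Intermediate Value Theorem f must vanish at some point of (-4, -3).

Yes, f has a root in the interval.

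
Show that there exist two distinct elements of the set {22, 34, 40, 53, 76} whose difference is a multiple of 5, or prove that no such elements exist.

No such pair exists.

Residues mod 5: 22↦2, 34↦4, 40↦0, 53↦3, 76↦1.
All 5 residues are distinct, so no two elements differ by a multiple of 5.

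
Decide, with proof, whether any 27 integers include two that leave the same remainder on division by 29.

Try 27 consecutive integers, 85, 86, …, 111. Their remainders mod 29 are 27, 28, 0, 1, 2, 3, 4, 5, 6, 7, 8, 9, 10, 11, 12, 13, 14, 15, 16, 17, 18, 19, 20, 21, 22, 23, 24 — pairwise different, as any 27 ≤ 29 consecutive integers have distinct residues.
Hence this collection has no pair with equal remainders mod 29, disproving the claim.

No; for instance {85, 86, 87, 88, 89, 90, 91, 92, 93, 94, 95, 96, 97, 98, 99, 100, 101, 102, 103, 104, 105, 106, 107, 108, 109, 110, 111} is a counterexample.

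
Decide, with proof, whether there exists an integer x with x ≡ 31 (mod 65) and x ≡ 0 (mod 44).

gcd(65, 44) = 1, so the Chinese Remainder Theorem guarantees exactly one residue class mod 2860 satisfying both.
Write x = 31 + 65t and require 31 + 65t ≡ 0 (mod 44), i.e. 65t ≡ 13 (mod 44).
65 ≡ 21 (mod 44), so this reads 21t ≡ 13 (mod 44). Since 21·21 = 441 = 10·44 + 1, the inverse of 21 mod 44 is 21.
Multiplying by 21: t ≡ 21·13 = 273 ≡ 9 (mod 44).
Taking t = 9 gives x = 31 + 65·9 = 616.
Indeed 616 ≡ 31 (mod 65) and 616 ≡ 0 (mod 44).

x = 616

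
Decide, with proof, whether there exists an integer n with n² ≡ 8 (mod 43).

No such integer exists.

Apply Euler's criterion with the prime 43: 8 is a quadratic residue iff 8^21 ≡ 1 (mod 43), and a non-residue iff it is ≡ −1.
Repeated squaring mod 43: 8^2 = 64 ≡ 21; 8^4 ≡ 21² = 441 ≡ 11; 8^8 ≡ 11² = 121 ≡ 35; 8^16 ≡ 35² = 1225 ≡ 21.
Since 21 = 16 + 4 + 1, 8^21 ≡ 21 · 11 · 8; multiplying out mod 43: 21·11 = 231 ≡ 16, then 16·8 = 128 ≡ 42. Thus 8^21 ≡ 42 ≡ −1 (mod 43).
By Euler's criterion 8 is a quadratic non-residue mod 43: no n satisfies n² ≡ 8 (mod 43).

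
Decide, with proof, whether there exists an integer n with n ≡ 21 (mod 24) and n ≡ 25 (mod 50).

n = 525

gcd(24, 50) = 2. A simultaneous solution exists iff 21 ≡ 25 (mod 2); here 21 mod 2 = 1 = 25 mod 2, so it does.
Write n = 21 + 24t. Then 24t ≡ 25 − 21 ≡ 4 (mod 50); dividing through by 2 gives 12t ≡ 2 (mod 25).
Since 12·23 = 276 = 11·25 + 1, the inverse of 12 mod 25 is 23.
Multiplying by 23: t ≡ 23·2 = 46 ≡ 21 (mod 25).
Then n = 21 + 24·21 = 525.
Check: 525 mod 24 = 21, 525 mod 50 = 25. ✓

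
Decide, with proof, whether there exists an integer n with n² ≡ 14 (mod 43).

n = 33

n = 33 works: 33² = 1089, and 1089 − 14 = 1075 = 25·43.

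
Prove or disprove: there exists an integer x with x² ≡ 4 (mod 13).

Take x = 2. Then 2² = 4, and since 0 ≤ 4 < 13 this is already reduced: 2² ≡ 4 (mod 13).

x = 2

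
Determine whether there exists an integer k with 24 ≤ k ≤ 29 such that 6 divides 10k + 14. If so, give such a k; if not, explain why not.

k = 25 works, since 10·25 + 14 = 264 = 44·6.

k = 25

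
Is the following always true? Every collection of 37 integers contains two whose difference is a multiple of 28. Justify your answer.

True.

There are exactly 28 possible remainders on division by 28.
With 37 integers and only 28 classes, the pigeonhole principle forces two of them, say a and b, into the same class.
Then a ≡ b (mod 28), i.e. 28 ∣ (a − b).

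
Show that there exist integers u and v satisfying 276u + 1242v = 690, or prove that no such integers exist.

Since gcd(276, 1242) = 138 and 690 = 138·5, Bézout's identity guarantees a solution.
Dividing through by 138 reduces the equation to 2u + 9v = 5.
Euclidean algorithm: 9 = 4·2 + 1, 2 = 2·1 + 0.
Back-substituting, 1 = 9 − 4·2; that is, 2·(-4) + 9·1 = 1.
Times 5: 2·(-20) + 9·5 = 5, so (-20, 5) solves it.
Shifting by a multiple of (9, −2) keeps it a solution: u = -20 + 3·9 = 7, v = 5 − 3·2 = -1.
Check: 276·7 + 1242·(-1) = 1932 − 1242 = 690. ✓

u = 7, v = -1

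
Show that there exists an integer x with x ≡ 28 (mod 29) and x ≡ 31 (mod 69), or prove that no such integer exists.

gcd(29, 69) = 1, so the Chinese Remainder Theorem guarantees exactly one residue class mod 2001 satisfying both.
Write x = 28 + 29t and require 28 + 29t ≡ 31 (mod 69), i.e. 29t ≡ 3 (mod 69).
Invert 29 mod 69 by the Euclidean algorithm: 69 = 2·29 + 11, 29 = 2·11 + 7, 11 = 1·7 + 4, 7 = 1·4 + 3, 4 = 1·3 + 1, 3 = 3·1 + 0; back-substituting, 1 = 4 − 1·3 = 4 − (7 − 1·4) = −7 + 2·4 = −7 + 2·(11 − 1·7) = 2·11 − 3·7 = 2·11 − 3·(29 − 2·11) = −3·29 + 8·11 = −3·29 + 8·(69 − 2·29) = 8·69 − 19·29. Hence 29·(-19) ≡ 1, so 29⁻¹ ≡ -19 ≡ 50 (mod 69).
Therefore t ≡ 50·3 = 150 ≡ 12 (mod 69).
Taking t = 12 gives x = 28 + 29·12 = 376.
Check: 376 mod 29 = 28, 376 mod 69 = 31. ✓

x = 376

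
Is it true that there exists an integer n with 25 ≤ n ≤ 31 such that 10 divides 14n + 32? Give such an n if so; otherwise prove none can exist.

Try n = 27: 14·27 + 32 = 410 = 41·10, which is divisible by 10.

n = 27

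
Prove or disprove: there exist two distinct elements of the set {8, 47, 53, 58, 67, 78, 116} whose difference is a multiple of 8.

There is no such pair.

Residues mod 8: 8↦0, 47↦7, 53↦5, 58↦2, 67↦3, 78↦6, 116↦4.
All 7 residues are distinct, so no two elements differ by a multiple of 8.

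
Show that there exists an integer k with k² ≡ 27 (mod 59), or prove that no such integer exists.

k = 26

Take k = 26. Then 26² = 676 = 11·59 + 27, so 26² ≡ 27 (mod 59).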